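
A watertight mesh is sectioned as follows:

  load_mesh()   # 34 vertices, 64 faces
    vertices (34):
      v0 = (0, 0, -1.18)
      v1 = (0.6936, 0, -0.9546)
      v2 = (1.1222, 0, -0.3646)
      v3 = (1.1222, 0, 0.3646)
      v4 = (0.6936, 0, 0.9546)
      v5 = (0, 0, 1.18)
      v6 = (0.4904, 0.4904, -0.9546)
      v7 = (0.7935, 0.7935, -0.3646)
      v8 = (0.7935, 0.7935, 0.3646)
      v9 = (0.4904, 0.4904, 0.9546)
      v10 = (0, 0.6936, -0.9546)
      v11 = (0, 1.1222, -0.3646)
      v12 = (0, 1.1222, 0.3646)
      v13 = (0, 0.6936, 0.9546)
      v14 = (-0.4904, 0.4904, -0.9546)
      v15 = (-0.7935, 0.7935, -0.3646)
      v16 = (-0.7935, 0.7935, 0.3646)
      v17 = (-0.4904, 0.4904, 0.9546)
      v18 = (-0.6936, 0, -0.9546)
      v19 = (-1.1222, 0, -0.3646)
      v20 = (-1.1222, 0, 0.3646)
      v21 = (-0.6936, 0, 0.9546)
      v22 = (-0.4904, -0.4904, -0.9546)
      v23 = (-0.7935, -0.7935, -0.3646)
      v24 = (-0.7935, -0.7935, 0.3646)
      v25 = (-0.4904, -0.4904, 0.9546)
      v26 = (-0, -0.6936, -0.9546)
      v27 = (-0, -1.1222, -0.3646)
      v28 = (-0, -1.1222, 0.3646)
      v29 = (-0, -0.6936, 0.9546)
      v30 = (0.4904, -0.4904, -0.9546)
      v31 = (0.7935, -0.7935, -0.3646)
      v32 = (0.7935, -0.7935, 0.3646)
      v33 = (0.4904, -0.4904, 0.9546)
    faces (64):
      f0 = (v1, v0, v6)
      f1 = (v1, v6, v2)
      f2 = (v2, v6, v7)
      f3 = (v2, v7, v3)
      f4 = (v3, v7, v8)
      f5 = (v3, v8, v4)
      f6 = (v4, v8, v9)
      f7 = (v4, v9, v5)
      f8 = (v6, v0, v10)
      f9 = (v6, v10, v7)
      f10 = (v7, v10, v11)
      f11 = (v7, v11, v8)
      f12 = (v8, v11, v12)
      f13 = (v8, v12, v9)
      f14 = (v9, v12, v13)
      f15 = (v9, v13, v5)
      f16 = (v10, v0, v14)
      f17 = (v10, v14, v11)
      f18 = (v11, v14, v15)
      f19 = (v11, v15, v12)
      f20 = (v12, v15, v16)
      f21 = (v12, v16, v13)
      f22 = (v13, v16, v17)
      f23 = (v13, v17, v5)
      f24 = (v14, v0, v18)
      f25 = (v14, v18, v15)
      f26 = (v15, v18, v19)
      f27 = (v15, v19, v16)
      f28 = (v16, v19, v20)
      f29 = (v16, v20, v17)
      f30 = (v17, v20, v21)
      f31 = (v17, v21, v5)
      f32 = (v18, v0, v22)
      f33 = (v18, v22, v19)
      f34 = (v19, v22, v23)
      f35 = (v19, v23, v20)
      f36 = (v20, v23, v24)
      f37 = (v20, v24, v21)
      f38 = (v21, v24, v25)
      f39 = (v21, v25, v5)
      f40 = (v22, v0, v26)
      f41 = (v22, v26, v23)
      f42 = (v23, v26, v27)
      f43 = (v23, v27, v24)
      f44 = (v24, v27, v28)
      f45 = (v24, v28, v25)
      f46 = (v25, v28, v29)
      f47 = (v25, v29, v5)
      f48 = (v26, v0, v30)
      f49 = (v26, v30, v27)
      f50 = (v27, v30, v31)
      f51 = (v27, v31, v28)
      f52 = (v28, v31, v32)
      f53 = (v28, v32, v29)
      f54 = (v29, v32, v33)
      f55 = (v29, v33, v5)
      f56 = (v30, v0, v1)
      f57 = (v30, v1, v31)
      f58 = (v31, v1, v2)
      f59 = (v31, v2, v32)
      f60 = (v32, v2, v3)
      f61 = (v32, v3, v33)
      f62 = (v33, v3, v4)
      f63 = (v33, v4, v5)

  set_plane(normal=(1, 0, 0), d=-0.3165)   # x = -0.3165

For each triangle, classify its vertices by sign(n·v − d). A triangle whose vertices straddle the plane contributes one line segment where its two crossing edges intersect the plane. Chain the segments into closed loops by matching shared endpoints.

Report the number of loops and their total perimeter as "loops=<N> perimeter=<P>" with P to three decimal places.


loops=1 perimeter=6.687

Straddling triangles (20 of 64):
  (v10,v0,v14) [++-] → (-0.3165, 0.3165, -1.03453)–(-0.3165, 0.562456, -0.9546)  len=0.2586
  (v10,v14,v11) [+-+] → (-0.3165, 0.562456, -0.9546)–(-0.3165, 0.714442, -0.745381)  len=0.2586
  (v11,v14,v15) [+--] → (-0.3165, 0.714442, -0.745381)–(-0.3165, 0.991093, -0.3646)  len=0.4707
  (v11,v15,v12) [+-+] → (-0.3165, 0.991093, -0.3646)–(-0.3165, 0.991093, 0.0737471)  len=0.4383
  (v12,v15,v16) [+--] → (-0.3165, 0.991093, 0.0737471)–(-0.3165, 0.991093, 0.3646)  len=0.2909
  (v12,v16,v13) [+-+] → (-0.3165, 0.991093, 0.3646)–(-0.3165, 0.733447, 0.719269)  len=0.4384
  (v13,v16,v17) [+--] → (-0.3165, 0.733447, 0.719269)–(-0.3165, 0.562456, 0.9546)  len=0.2909
  (v13,v17,v5) [+-+] → (-0.3165, 0.562456, 0.9546)–(-0.3165, 0.3165, 1.03453)  len=0.2586
  (v14,v0,v18) [-+-] → (-0.3165, 0.3165, -1.03453)–(-0.3165, 0, -1.07715)  len=0.3194
  (v17,v21,v5) [--+] → (-0.3165, 0, 1.07715)–(-0.3165, 0.3165, 1.03453)  len=0.3194
  (v18,v0,v22) [-+-] → (-0.3165, 0, -1.07715)–(-0.3165, -0.3165, -1.03453)  len=0.3194
  (v21,v25,v5) [--+] → (-0.3165, -0.3165, 1.03453)–(-0.3165, 0, 1.07715)  len=0.3194
  (v22,v0,v26) [-++] → (-0.3165, -0.3165, -1.03453)–(-0.3165, -0.562456, -0.9546)  len=0.2586
  (v22,v26,v23) [-+-] → (-0.3165, -0.562456, -0.9546)–(-0.3165, -0.733447, -0.719269)  len=0.2909
  (v23,v26,v27) [-++] → (-0.3165, -0.733447, -0.719269)–(-0.3165, -0.991093, -0.3646)  len=0.4384
  (v23,v27,v24) [-+-] → (-0.3165, -0.991093, -0.3646)–(-0.3165, -0.991093, -0.0737471)  len=0.2909
  (v24,v27,v28) [-++] → (-0.3165, -0.991093, -0.0737471)–(-0.3165, -0.991093, 0.3646)  len=0.4383
  (v24,v28,v25) [-+-] → (-0.3165, -0.991093, 0.3646)–(-0.3165, -0.714442, 0.745381)  len=0.4707
  (v25,v28,v29) [-++] → (-0.3165, -0.714442, 0.745381)–(-0.3165, -0.562456, 0.9546)  len=0.2586
  (v25,v29,v5) [-++] → (-0.3165, -0.562456, 0.9546)–(-0.3165, -0.3165, 1.03453)  len=0.2586

Chained into 1 loop(s):
  loop 1: 20 segments, perimeter = 6.6874
Total perimeter = 6.687


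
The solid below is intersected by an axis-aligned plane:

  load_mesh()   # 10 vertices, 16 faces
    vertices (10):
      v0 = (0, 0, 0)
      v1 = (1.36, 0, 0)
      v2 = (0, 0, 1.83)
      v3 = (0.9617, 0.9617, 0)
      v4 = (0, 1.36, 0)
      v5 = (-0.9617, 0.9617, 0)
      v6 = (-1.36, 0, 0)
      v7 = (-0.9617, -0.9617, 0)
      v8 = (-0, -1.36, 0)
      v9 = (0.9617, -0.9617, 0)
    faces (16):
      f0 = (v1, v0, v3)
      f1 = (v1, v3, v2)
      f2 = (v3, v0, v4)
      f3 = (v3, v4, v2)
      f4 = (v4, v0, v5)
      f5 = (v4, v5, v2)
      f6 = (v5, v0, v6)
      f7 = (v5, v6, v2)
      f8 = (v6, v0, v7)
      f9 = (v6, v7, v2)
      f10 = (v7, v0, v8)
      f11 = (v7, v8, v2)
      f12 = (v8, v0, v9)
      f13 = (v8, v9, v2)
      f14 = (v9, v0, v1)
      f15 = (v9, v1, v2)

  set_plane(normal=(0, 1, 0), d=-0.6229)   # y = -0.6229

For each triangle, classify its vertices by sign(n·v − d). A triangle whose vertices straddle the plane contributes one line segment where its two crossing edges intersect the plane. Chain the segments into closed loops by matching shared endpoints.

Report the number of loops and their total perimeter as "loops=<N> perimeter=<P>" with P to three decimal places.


Straddling triangles (8 of 16):
  (v6,v0,v7) [++-] → (-0.6229, -0.6229, 0)–(-1.10202, -0.6229, 0)  len=0.4791
  (v6,v7,v2) [+-+] → (-1.10202, -0.6229, 0)–(-0.6229, -0.6229, 0.644696)  len=0.8032
  (v7,v0,v8) [-+-] → (-0.6229, -0.6229, 0)–(0, -0.6229, 0)  len=0.6229
  (v7,v8,v2) [--+] → (0, -0.6229, 0.991833)–(-0.6229, -0.6229, 0.644696)  len=0.7131
  (v8,v0,v9) [-+-] → (0, -0.6229, 0)–(0.6229, -0.6229, 0)  len=0.6229
  (v8,v9,v2) [--+] → (0.6229, -0.6229, 0.644696)–(0, -0.6229, 0.991833)  len=0.7131
  (v9,v0,v1) [-++] → (0.6229, -0.6229, 0)–(1.10202, -0.6229, 0)  len=0.4791
  (v9,v1,v2) [-++] → (1.10202, -0.6229, 0)–(0.6229, -0.6229, 0.644696)  len=0.8032

Chained into 1 loop(s):
  loop 1: 8 segments, perimeter = 5.2367
Total perimeter = 5.237

loops=1 perimeter=5.237


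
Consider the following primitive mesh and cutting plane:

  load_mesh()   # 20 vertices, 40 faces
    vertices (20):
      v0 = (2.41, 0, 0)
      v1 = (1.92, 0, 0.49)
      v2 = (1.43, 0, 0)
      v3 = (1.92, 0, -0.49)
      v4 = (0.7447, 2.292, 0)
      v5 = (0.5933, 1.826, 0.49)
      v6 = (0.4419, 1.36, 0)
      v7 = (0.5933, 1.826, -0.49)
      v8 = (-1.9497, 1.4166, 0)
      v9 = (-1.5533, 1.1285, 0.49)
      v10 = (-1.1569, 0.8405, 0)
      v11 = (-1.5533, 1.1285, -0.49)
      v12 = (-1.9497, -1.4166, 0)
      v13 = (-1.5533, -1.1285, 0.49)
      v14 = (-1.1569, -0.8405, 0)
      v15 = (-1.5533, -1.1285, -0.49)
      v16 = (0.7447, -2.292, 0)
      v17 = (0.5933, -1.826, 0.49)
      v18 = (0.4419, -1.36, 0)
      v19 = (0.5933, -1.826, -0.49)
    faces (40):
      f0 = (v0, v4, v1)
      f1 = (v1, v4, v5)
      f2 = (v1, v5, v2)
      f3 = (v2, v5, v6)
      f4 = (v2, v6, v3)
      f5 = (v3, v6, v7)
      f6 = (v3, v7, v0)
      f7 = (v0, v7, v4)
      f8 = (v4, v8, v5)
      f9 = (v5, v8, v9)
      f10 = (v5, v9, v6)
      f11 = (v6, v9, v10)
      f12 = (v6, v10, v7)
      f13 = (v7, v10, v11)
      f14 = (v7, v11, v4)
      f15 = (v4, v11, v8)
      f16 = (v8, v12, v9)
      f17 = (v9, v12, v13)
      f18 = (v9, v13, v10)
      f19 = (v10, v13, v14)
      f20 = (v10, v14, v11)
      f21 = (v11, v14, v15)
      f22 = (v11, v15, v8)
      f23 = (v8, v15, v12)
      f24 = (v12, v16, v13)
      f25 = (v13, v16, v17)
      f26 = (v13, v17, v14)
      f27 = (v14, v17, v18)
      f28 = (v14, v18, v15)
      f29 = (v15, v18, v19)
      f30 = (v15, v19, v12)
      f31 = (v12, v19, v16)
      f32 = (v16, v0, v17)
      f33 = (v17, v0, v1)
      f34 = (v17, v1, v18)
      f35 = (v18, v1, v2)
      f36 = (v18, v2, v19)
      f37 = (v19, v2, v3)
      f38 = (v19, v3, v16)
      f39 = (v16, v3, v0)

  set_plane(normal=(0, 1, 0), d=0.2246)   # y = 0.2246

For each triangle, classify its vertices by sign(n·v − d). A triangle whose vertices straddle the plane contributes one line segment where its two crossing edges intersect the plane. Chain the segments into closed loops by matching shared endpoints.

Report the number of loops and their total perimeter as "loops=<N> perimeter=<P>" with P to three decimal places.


Straddling triangles (16 of 40):
  (v0,v4,v1) [-+-] → (2.24681, 0.2246, 0)–(1.80483, 0.2246, 0.441983)  len=0.6251
  (v1,v4,v5) [-++] → (1.80483, 0.2246, 0.441983)–(1.75681, 0.2246, 0.49)  len=0.0679
  (v1,v5,v2) [-+-] → (1.75681, 0.2246, 0.49)–(1.32708, 0.2246, 0.0602705)  len=0.6077
  (v2,v5,v6) [-++] → (1.32708, 0.2246, 0.0602705)–(1.26682, 0.2246, 0)  len=0.0852
  (v2,v6,v3) [-+-] → (1.26682, 0.2246, 0)–(1.6759, 0.2246, -0.409078)  len=0.5785
  (v3,v6,v7) [-++] → (1.6759, 0.2246, -0.409078)–(1.75681, 0.2246, -0.49)  len=0.1144
  (v3,v7,v0) [-+-] → (1.75681, 0.2246, -0.49)–(2.18654, 0.2246, -0.0602705)  len=0.6077
  (v0,v7,v4) [-++] → (2.18654, 0.2246, -0.0602705)–(2.24681, 0.2246, 0)  len=0.0852
  (v8,v12,v9) [+-+] → (-1.9497, 0.2246, 0)–(-1.69408, 0.2246, 0.315975)  len=0.4064
  (v9,v12,v13) [+--] → (-1.69408, 0.2246, 0.315975)–(-1.5533, 0.2246, 0.49)  len=0.2238
  (v9,v13,v10) [+-+] → (-1.5533, 0.2246, 0.49)–(-1.28089, 0.2246, 0.153271)  len=0.4331
  (v10,v13,v14) [+--] → (-1.28089, 0.2246, 0.153271)–(-1.1569, 0.2246, 0)  len=0.1971
  (v10,v14,v11) [+-+] → (-1.1569, 0.2246, 0)–(-1.37133, 0.2246, -0.265058)  len=0.3409
  (v11,v14,v15) [+--] → (-1.37133, 0.2246, -0.265058)–(-1.5533, 0.2246, -0.49)  len=0.2893
  (v11,v15,v8) [+-+] → (-1.5533, 0.2246, -0.49)–(-1.76405, 0.2246, -0.229492)  len=0.3351
  (v8,v15,v12) [+--] → (-1.76405, 0.2246, -0.229492)–(-1.9497, 0.2246, 0)  len=0.2952

Chained into 2 loop(s):
  loop 1: 8 segments, perimeter = 2.7719
  loop 2: 8 segments, perimeter = 2.5211
Total perimeter = 5.293

loops=2 perimeter=5.293


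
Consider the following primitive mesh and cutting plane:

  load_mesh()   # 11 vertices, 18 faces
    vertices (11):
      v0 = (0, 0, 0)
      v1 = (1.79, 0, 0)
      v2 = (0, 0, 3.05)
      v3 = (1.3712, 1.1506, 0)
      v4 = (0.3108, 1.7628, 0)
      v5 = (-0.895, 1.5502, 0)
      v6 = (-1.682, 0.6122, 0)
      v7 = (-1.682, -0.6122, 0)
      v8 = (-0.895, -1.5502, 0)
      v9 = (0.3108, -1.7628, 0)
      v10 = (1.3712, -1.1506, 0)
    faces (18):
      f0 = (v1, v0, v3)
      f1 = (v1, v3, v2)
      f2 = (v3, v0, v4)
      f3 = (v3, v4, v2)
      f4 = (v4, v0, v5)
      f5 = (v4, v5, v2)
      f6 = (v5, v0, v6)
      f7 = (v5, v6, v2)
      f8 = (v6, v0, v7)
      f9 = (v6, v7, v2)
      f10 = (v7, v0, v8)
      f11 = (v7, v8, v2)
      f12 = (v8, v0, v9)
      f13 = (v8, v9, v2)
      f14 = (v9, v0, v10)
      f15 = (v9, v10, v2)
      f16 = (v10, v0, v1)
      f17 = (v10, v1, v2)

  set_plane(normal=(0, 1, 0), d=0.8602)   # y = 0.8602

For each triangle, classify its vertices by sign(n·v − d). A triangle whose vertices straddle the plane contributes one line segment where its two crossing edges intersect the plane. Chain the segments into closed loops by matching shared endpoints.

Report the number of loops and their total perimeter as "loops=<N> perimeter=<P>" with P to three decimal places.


loops=1 perimeter=7.375

Straddling triangles (8 of 18):
  (v1,v0,v3) [--+] → (1.02512, 0.8602, 0)–(1.4769, 0.8602, 0)  len=0.4518
  (v1,v3,v2) [-+-] → (1.4769, 0.8602, 0)–(1.02512, 0.8602, 0.76979)  len=0.8926
  (v3,v0,v4) [+-+] → (1.02512, 0.8602, 0)–(0.151662, 0.8602, 0)  len=0.8735
  (v3,v4,v2) [++-] → (0.151662, 0.8602, 1.56168)–(1.02512, 0.8602, 0.76979)  len=1.1790
  (v4,v0,v5) [+-+] → (0.151662, 0.8602, 0)–(-0.496632, 0.8602, 0)  len=0.6483
  (v4,v5,v2) [++-] → (-0.496632, 0.8602, 1.35757)–(0.151662, 0.8602, 1.56168)  len=0.6797
  (v5,v0,v6) [+--] → (-0.496632, 0.8602, 0)–(-1.47392, 0.8602, 0)  len=0.9773
  (v5,v6,v2) [+--] → (-1.47392, 0.8602, 0)–(-0.496632, 0.8602, 1.35757)  len=1.6727

Chained into 1 loop(s):
  loop 1: 8 segments, perimeter = 7.3748
Total perimeter = 7.375


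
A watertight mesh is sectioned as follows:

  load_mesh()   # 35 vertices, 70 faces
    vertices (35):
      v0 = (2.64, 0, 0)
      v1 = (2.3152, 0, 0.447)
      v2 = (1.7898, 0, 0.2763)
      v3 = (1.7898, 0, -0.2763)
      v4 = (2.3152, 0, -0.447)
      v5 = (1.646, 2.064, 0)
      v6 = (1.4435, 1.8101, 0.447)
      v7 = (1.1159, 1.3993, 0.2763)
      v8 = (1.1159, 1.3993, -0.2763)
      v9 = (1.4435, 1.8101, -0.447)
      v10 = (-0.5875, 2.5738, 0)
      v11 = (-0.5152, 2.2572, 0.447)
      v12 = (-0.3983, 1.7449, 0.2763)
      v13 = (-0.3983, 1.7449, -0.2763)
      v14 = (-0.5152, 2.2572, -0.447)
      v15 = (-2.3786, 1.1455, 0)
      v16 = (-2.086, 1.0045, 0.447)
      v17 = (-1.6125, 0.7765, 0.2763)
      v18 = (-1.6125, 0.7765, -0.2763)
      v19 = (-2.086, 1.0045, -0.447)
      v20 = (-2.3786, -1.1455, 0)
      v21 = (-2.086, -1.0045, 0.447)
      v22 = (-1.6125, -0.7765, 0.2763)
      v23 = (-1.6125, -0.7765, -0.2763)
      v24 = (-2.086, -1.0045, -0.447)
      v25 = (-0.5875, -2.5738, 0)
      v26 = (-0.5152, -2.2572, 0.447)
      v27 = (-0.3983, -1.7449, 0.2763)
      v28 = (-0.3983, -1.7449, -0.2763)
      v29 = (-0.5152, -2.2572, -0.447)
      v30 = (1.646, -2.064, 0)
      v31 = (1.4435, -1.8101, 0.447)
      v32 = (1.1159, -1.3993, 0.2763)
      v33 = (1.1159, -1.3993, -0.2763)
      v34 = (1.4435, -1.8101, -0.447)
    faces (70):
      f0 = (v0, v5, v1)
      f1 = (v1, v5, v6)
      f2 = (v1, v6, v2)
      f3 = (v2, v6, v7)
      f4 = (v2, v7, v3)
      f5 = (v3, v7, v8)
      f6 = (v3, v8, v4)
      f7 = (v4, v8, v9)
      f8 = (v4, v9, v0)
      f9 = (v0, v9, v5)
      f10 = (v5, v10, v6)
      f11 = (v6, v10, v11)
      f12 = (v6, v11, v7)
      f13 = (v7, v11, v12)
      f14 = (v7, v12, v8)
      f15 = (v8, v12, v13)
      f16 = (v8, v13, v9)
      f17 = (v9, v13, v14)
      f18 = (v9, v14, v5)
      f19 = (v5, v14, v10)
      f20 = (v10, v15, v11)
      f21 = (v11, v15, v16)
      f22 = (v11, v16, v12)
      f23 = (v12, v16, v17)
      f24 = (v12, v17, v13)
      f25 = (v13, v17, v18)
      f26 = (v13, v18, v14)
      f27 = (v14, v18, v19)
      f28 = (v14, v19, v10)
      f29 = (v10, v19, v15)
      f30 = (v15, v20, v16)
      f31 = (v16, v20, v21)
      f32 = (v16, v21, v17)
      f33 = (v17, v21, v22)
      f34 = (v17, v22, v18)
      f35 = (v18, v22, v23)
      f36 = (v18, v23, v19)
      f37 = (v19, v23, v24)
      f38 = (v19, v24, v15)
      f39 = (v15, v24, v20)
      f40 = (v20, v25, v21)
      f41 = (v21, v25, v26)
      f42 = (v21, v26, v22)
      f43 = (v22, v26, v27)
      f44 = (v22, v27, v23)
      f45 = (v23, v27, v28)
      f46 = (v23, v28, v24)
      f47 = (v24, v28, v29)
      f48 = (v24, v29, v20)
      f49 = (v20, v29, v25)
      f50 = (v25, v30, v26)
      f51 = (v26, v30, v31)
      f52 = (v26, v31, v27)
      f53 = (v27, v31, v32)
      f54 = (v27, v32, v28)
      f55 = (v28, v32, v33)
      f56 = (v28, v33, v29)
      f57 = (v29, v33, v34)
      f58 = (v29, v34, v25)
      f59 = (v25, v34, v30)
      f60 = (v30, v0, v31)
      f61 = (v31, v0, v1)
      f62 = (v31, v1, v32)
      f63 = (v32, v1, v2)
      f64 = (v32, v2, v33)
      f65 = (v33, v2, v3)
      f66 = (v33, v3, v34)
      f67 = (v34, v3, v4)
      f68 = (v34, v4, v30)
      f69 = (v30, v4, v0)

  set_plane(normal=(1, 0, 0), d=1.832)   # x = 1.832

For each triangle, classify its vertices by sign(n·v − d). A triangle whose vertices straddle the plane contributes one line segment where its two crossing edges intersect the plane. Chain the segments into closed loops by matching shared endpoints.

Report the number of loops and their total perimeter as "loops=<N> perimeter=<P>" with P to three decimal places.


loops=1 perimeter=7.299

Straddling triangles (14 of 70):
  (v0,v5,v1) [+-+] → (1.832, 1.67778, 0)–(1.832, 1.49032, 0.124241)  len=0.2249
  (v1,v5,v6) [+--] → (1.832, 1.49032, 0.124241)–(1.832, 1.00337, 0.447)  len=0.5842
  (v1,v6,v2) [+--] → (1.832, 1.00337, 0.447)–(1.832, 0, 0.290011)  len=1.0156
  (v3,v8,v4) [--+] → (1.832, 0.56378, -0.378225)–(1.832, 0, -0.290011)  len=0.5706
  (v4,v8,v9) [+--] → (1.832, 0.56378, -0.378225)–(1.832, 1.00337, -0.447)  len=0.4449
  (v4,v9,v0) [+-+] → (1.832, 1.00337, -0.447)–(1.832, 1.22237, -0.30186)  len=0.2627
  (v0,v9,v5) [+--] → (1.832, 1.22237, -0.30186)–(1.832, 1.67778, 0)  len=0.5464
  (v30,v0,v31) [-+-] → (1.832, -1.67778, 0)–(1.832, -1.22237, 0.30186)  len=0.5464
  (v31,v0,v1) [-++] → (1.832, -1.22237, 0.30186)–(1.832, -1.00337, 0.447)  len=0.2627
  (v31,v1,v32) [-+-] → (1.832, -1.00337, 0.447)–(1.832, -0.56378, 0.378225)  len=0.4449
  (v32,v1,v2) [-+-] → (1.832, -0.56378, 0.378225)–(1.832, 0, 0.290011)  len=0.5706
  (v34,v3,v4) [--+] → (1.832, 0, -0.290011)–(1.832, -1.00337, -0.447)  len=1.0156
  (v34,v4,v30) [-+-] → (1.832, -1.00337, -0.447)–(1.832, -1.49032, -0.124241)  len=0.5842
  (v30,v4,v0) [-++] → (1.832, -1.49032, -0.124241)–(1.832, -1.67778, 0)  len=0.2249

Chained into 1 loop(s):
  loop 1: 14 segments, perimeter = 7.2987
Total perimeter = 7.299


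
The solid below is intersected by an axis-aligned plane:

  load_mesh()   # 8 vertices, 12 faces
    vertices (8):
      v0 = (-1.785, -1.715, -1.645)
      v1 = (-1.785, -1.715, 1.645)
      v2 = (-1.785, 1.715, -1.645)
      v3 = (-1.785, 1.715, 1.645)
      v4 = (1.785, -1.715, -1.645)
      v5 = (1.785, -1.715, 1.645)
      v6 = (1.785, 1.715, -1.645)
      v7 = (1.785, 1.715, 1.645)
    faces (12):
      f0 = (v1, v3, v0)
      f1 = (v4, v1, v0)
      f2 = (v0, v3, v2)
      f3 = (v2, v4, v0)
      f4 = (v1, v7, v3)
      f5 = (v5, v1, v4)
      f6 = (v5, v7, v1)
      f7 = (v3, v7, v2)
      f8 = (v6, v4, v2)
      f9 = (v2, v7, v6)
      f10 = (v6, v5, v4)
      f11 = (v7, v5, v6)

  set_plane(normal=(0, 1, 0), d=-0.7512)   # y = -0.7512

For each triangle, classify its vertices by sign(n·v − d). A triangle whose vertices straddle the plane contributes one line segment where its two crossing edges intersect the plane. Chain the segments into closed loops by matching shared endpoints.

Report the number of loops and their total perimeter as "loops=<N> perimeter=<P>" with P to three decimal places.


Straddling triangles (8 of 12):
  (v1,v3,v0) [-+-] → (-1.785, -0.7512, 1.645)–(-1.785, -0.7512, -0.720539)  len=2.3655
  (v0,v3,v2) [-++] → (-1.785, -0.7512, -0.720539)–(-1.785, -0.7512, -1.645)  len=0.9245
  (v2,v4,v0) [+--] → (0.781861, -0.7512, -1.645)–(-1.785, -0.7512, -1.645)  len=2.5669
  (v1,v7,v3) [-++] → (-0.781861, -0.7512, 1.645)–(-1.785, -0.7512, 1.645)  len=1.0031
  (v5,v7,v1) [-+-] → (1.785, -0.7512, 1.645)–(-0.781861, -0.7512, 1.645)  len=2.5669
  (v6,v4,v2) [+-+] → (1.785, -0.7512, -1.645)–(0.781861, -0.7512, -1.645)  len=1.0031
  (v6,v5,v4) [+--] → (1.785, -0.7512, 0.720539)–(1.785, -0.7512, -1.645)  len=2.3655
  (v7,v5,v6) [+-+] → (1.785, -0.7512, 1.645)–(1.785, -0.7512, 0.720539)  len=0.9245

Chained into 1 loop(s):
  loop 1: 8 segments, perimeter = 13.7200
Total perimeter = 13.720

loops=1 perimeter=13.720


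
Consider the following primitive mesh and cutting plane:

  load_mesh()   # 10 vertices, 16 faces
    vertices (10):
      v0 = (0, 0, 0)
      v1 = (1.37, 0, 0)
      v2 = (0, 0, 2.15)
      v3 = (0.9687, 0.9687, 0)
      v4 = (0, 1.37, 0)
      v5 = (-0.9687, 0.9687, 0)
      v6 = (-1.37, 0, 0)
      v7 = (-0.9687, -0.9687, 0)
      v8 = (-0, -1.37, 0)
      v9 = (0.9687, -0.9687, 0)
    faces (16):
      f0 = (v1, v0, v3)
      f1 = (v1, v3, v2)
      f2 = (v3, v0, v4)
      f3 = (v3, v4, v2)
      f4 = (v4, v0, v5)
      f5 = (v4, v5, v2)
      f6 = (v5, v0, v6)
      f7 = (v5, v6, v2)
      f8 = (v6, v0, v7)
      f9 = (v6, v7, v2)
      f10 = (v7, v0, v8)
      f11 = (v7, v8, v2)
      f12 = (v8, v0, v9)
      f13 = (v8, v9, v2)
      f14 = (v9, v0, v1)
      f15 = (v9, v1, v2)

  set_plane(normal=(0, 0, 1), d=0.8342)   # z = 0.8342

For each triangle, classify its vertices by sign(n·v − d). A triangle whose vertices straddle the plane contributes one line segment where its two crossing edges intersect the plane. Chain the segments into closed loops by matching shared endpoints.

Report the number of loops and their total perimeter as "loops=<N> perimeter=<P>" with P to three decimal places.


loops=1 perimeter=5.134

Straddling triangles (8 of 16):
  (v1,v3,v2) [--+] → (0.592844, 0.592844, 0.8342)–(0.83844, 0, 0.8342)  len=0.6417
  (v3,v4,v2) [--+] → (0, 0.83844, 0.8342)–(0.592844, 0.592844, 0.8342)  len=0.6417
  (v4,v5,v2) [--+] → (-0.592844, 0.592844, 0.8342)–(0, 0.83844, 0.8342)  len=0.6417
  (v5,v6,v2) [--+] → (-0.83844, 0, 0.8342)–(-0.592844, 0.592844, 0.8342)  len=0.6417
  (v6,v7,v2) [--+] → (-0.592844, -0.592844, 0.8342)–(-0.83844, 0, 0.8342)  len=0.6417
  (v7,v8,v2) [--+] → (0, -0.83844, 0.8342)–(-0.592844, -0.592844, 0.8342)  len=0.6417
  (v8,v9,v2) [--+] → (0.592844, -0.592844, 0.8342)–(0, -0.83844, 0.8342)  len=0.6417
  (v9,v1,v2) [--+] → (0.83844, 0, 0.8342)–(0.592844, -0.592844, 0.8342)  len=0.6417

Chained into 1 loop(s):
  loop 1: 8 segments, perimeter = 5.1336
Total perimeter = 5.134


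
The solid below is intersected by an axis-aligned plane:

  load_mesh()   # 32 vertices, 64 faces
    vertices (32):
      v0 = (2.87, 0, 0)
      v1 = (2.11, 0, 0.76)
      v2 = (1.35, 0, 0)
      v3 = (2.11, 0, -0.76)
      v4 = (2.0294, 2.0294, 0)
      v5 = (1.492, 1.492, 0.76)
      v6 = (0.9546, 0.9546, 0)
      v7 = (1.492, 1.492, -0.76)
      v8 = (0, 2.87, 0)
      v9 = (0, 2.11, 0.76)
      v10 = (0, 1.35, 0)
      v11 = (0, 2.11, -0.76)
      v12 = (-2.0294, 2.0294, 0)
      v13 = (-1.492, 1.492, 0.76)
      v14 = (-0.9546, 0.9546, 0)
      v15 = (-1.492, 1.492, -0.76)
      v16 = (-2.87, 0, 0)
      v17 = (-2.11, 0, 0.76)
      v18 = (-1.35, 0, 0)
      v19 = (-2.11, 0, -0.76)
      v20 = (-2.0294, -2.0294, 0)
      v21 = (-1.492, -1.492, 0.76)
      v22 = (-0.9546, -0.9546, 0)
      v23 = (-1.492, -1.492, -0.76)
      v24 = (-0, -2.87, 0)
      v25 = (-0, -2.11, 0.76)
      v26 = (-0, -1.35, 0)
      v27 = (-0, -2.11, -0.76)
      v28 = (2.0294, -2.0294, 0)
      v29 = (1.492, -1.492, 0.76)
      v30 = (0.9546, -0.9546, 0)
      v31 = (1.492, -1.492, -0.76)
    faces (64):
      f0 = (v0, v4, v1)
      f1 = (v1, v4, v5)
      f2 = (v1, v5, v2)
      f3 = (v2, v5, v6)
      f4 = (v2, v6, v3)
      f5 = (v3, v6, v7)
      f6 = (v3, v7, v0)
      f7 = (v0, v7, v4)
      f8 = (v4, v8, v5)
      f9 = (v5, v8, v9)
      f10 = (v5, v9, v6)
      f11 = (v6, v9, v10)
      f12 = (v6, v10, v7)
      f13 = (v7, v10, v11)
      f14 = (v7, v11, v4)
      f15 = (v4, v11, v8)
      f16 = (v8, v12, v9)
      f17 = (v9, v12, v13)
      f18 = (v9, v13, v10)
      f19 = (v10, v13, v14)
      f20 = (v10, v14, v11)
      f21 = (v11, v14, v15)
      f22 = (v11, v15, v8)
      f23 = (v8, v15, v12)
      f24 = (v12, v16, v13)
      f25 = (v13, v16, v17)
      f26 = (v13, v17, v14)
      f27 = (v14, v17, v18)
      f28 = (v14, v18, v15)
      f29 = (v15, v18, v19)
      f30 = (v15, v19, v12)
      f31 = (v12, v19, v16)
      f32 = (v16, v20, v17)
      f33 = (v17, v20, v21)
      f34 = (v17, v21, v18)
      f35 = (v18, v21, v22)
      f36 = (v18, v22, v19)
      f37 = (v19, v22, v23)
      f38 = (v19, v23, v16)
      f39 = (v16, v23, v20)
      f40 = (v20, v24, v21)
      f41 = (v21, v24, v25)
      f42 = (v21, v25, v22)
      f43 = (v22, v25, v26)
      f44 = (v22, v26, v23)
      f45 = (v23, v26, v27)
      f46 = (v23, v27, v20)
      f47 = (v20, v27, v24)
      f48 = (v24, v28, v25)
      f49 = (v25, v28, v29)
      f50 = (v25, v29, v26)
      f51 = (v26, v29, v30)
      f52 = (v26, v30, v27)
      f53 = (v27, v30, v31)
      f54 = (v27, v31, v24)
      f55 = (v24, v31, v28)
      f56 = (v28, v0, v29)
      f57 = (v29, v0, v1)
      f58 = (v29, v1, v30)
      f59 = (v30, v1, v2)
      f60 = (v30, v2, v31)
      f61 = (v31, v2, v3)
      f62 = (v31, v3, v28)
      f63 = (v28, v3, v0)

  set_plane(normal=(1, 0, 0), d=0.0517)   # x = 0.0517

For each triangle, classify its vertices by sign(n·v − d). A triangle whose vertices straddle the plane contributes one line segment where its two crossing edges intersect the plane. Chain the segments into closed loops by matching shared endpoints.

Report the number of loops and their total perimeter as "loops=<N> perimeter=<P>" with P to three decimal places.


loops=2 perimeter=8.598

Straddling triangles (16 of 64):
  (v4,v8,v5) [+-+] → (0.0517, 2.84859, 0)–(0.0517, 2.82225, 0.0263351)  len=0.0372
  (v5,v8,v9) [+--] → (0.0517, 2.82225, 0.0263351)–(0.0517, 2.08859, 0.76)  len=1.0376
  (v5,v9,v6) [+-+] → (0.0517, 2.08859, 0.76)–(0.0517, 2.04742, 0.718839)  len=0.0582
  (v6,v9,v10) [+--] → (0.0517, 2.04742, 0.718839)–(0.0517, 1.32859, 0)  len=1.0166
  (v6,v10,v7) [+-+] → (0.0517, 1.32859, 0)–(0.0517, 1.35492, -0.0263351)  len=0.0372
  (v7,v10,v11) [+--] → (0.0517, 1.35492, -0.0263351)–(0.0517, 2.08859, -0.76)  len=1.0376
  (v7,v11,v4) [+-+] → (0.0517, 2.08859, -0.76)–(0.0517, 2.10795, -0.740639)  len=0.0274
  (v4,v11,v8) [+--] → (0.0517, 2.10795, -0.740639)–(0.0517, 2.84859, 0)  len=1.0474
  (v24,v28,v25) [-+-] → (0.0517, -2.84859, 0)–(0.0517, -2.10795, 0.740639)  len=1.0474
  (v25,v28,v29) [-++] → (0.0517, -2.10795, 0.740639)–(0.0517, -2.08859, 0.76)  len=0.0274
  (v25,v29,v26) [-+-] → (0.0517, -2.08859, 0.76)–(0.0517, -1.35492, 0.0263351)  len=1.0376
  (v26,v29,v30) [-++] → (0.0517, -1.35492, 0.0263351)–(0.0517, -1.32859, 0)  len=0.0372
  (v26,v30,v27) [-+-] → (0.0517, -1.32859, 0)–(0.0517, -2.04742, -0.718839)  len=1.0166
  (v27,v30,v31) [-++] → (0.0517, -2.04742, -0.718839)–(0.0517, -2.08859, -0.76)  len=0.0582
  (v27,v31,v24) [-+-] → (0.0517, -2.08859, -0.76)–(0.0517, -2.82225, -0.0263351)  len=1.0376
  (v24,v31,v28) [-++] → (0.0517, -2.82225, -0.0263351)–(0.0517, -2.84859, 0)  len=0.0372

Chained into 2 loop(s):
  loop 1: 8 segments, perimeter = 4.2992
  loop 2: 8 segments, perimeter = 4.2992
Total perimeter = 8.598


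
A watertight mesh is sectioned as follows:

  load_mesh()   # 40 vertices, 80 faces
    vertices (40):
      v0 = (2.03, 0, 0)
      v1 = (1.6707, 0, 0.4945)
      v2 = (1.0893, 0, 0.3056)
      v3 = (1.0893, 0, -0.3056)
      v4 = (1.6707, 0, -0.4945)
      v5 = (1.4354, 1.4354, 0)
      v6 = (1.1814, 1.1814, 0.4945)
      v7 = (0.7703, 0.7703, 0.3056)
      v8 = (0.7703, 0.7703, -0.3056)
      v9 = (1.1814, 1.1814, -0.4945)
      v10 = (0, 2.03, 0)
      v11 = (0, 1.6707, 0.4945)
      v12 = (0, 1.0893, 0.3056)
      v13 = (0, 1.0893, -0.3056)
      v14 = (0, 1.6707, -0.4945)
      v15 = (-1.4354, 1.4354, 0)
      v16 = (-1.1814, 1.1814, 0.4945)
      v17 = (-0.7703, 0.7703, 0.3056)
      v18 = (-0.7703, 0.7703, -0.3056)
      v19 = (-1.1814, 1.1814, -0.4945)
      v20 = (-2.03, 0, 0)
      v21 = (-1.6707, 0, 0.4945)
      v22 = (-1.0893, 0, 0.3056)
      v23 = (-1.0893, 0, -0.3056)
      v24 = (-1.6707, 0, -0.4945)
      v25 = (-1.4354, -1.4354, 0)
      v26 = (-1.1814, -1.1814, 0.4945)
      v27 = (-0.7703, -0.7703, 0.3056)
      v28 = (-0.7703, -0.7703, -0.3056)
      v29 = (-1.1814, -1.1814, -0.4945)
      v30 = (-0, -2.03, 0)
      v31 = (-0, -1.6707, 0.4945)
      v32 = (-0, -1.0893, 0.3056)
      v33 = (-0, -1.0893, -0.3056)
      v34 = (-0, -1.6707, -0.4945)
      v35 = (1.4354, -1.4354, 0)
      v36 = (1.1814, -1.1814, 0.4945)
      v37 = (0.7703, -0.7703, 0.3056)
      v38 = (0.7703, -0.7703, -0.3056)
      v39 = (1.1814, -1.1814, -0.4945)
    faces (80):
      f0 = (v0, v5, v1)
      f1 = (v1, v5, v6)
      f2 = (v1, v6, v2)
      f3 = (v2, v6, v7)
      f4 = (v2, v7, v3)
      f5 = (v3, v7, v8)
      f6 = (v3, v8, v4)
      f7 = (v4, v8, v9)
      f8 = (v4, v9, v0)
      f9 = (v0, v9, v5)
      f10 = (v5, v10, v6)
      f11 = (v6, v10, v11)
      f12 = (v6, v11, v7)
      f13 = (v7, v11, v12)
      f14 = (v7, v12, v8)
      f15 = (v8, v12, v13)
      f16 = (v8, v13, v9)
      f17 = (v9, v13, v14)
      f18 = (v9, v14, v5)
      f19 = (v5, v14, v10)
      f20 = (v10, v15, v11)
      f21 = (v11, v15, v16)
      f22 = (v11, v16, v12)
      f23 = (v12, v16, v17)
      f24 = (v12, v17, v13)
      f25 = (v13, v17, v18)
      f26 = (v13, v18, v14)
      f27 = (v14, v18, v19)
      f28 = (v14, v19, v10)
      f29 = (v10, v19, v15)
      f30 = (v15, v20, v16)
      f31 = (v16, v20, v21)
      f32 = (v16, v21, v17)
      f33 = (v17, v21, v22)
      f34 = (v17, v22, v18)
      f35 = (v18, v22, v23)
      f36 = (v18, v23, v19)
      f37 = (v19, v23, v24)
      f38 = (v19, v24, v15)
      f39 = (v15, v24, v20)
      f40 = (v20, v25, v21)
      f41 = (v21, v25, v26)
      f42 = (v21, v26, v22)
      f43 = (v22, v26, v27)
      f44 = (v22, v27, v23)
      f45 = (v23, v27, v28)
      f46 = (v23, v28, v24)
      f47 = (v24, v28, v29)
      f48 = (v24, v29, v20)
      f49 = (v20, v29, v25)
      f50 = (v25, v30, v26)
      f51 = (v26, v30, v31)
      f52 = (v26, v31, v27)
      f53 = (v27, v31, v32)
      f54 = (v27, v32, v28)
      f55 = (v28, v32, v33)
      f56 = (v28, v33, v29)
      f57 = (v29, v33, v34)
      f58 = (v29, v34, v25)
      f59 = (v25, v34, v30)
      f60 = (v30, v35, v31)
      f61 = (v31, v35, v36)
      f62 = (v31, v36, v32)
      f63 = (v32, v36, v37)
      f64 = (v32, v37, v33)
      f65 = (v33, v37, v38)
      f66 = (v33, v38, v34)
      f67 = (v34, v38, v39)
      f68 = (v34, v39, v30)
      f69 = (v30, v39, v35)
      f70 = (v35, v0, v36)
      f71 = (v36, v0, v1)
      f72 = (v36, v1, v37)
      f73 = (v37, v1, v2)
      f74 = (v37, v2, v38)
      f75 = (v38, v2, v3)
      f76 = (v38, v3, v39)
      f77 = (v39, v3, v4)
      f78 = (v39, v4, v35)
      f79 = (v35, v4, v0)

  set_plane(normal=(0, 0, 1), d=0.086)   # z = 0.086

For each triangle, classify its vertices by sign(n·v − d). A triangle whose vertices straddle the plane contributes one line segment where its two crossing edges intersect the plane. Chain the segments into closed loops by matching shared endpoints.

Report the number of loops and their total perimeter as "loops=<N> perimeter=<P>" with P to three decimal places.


loops=2 perimeter=18.717

Straddling triangles (32 of 80):
  (v0,v5,v1) [--+] → (1.47632, 1.18577, 0.086)–(1.96751, 0, 0.086)  len=1.2835
  (v1,v5,v6) [+-+] → (1.47632, 1.18577, 0.086)–(1.39123, 1.39123, 0.086)  len=0.2224
  (v2,v7,v3) [++-] → (0.884915, 0.493536, 0.086)–(1.0893, 0, 0.086)  len=0.5342
  (v3,v7,v8) [-+-] → (0.884915, 0.493536, 0.086)–(0.7703, 0.7703, 0.086)  len=0.2996
  (v5,v10,v6) [--+] → (0.205461, 1.88242, 0.086)–(1.39123, 1.39123, 0.086)  len=1.2835
  (v6,v10,v11) [+-+] → (0.205461, 1.88242, 0.086)–(0, 1.96751, 0.086)  len=0.2224
  (v7,v12,v8) [++-] → (0.276764, 0.974685, 0.086)–(0.7703, 0.7703, 0.086)  len=0.5342
  (v8,v12,v13) [-+-] → (0.276764, 0.974685, 0.086)–(0, 1.0893, 0.086)  len=0.2996
  (v10,v15,v11) [--+] → (-1.18577, 1.47632, 0.086)–(0, 1.96751, 0.086)  len=1.2835
  (v11,v15,v16) [+-+] → (-1.18577, 1.47632, 0.086)–(-1.39123, 1.39123, 0.086)  len=0.2224
  (v12,v17,v13) [++-] → (-0.493536, 0.884915, 0.086)–(0, 1.0893, 0.086)  len=0.5342
  (v13,v17,v18) [-+-] → (-0.493536, 0.884915, 0.086)–(-0.7703, 0.7703, 0.086)  len=0.2996
  (v15,v20,v16) [--+] → (-1.88242, 0.205461, 0.086)–(-1.39123, 1.39123, 0.086)  len=1.2835
  (v16,v20,v21) [+-+] → (-1.88242, 0.205461, 0.086)–(-1.96751, 0, 0.086)  len=0.2224
  (v17,v22,v18) [++-] → (-0.974685, 0.276764, 0.086)–(-0.7703, 0.7703, 0.086)  len=0.5342
  (v18,v22,v23) [-+-] → (-0.974685, 0.276764, 0.086)–(-1.0893, 0, 0.086)  len=0.2996
  (v20,v25,v21) [--+] → (-1.47632, -1.18577, 0.086)–(-1.96751, 0, 0.086)  len=1.2835
  (v21,v25,v26) [+-+] → (-1.47632, -1.18577, 0.086)–(-1.39123, -1.39123, 0.086)  len=0.2224
  (v22,v27,v23) [++-] → (-0.884915, -0.493536, 0.086)–(-1.0893, 0, 0.086)  len=0.5342
  (v23,v27,v28) [-+-] → (-0.884915, -0.493536, 0.086)–(-0.7703, -0.7703, 0.086)  len=0.2996
  (v25,v30,v26) [--+] → (-0.205461, -1.88242, 0.086)–(-1.39123, -1.39123, 0.086)  len=1.2835
  (v26,v30,v31) [+-+] → (-0.205461, -1.88242, 0.086)–(0, -1.96751, 0.086)  len=0.2224
  (v27,v32,v28) [++-] → (-0.276764, -0.974685, 0.086)–(-0.7703, -0.7703, 0.086)  len=0.5342
  (v28,v32,v33) [-+-] → (-0.276764, -0.974685, 0.086)–(0, -1.0893, 0.086)  len=0.2996
  (v30,v35,v31) [--+] → (1.18577, -1.47632, 0.086)–(0, -1.96751, 0.086)  len=1.2835
  (v31,v35,v36) [+-+] → (1.18577, -1.47632, 0.086)–(1.39123, -1.39123, 0.086)  len=0.2224
  (v32,v37,v33) [++-] → (0.493536, -0.884915, 0.086)–(0, -1.0893, 0.086)  len=0.5342
  (v33,v37,v38) [-+-] → (0.493536, -0.884915, 0.086)–(0.7703, -0.7703, 0.086)  len=0.2996
  (v35,v0,v36) [--+] → (1.88242, -0.205461, 0.086)–(1.39123, -1.39123, 0.086)  len=1.2835
  (v36,v0,v1) [+-+] → (1.88242, -0.205461, 0.086)–(1.96751, 0, 0.086)  len=0.2224
  (v37,v2,v38) [++-] → (0.974685, -0.276764, 0.086)–(0.7703, -0.7703, 0.086)  len=0.5342
  (v38,v2,v3) [-+-] → (0.974685, -0.276764, 0.086)–(1.0893, 0, 0.086)  len=0.2996

Chained into 2 loop(s):
  loop 1: 16 segments, perimeter = 12.0469
  loop 2: 16 segments, perimeter = 6.6699
Total perimeter = 18.717


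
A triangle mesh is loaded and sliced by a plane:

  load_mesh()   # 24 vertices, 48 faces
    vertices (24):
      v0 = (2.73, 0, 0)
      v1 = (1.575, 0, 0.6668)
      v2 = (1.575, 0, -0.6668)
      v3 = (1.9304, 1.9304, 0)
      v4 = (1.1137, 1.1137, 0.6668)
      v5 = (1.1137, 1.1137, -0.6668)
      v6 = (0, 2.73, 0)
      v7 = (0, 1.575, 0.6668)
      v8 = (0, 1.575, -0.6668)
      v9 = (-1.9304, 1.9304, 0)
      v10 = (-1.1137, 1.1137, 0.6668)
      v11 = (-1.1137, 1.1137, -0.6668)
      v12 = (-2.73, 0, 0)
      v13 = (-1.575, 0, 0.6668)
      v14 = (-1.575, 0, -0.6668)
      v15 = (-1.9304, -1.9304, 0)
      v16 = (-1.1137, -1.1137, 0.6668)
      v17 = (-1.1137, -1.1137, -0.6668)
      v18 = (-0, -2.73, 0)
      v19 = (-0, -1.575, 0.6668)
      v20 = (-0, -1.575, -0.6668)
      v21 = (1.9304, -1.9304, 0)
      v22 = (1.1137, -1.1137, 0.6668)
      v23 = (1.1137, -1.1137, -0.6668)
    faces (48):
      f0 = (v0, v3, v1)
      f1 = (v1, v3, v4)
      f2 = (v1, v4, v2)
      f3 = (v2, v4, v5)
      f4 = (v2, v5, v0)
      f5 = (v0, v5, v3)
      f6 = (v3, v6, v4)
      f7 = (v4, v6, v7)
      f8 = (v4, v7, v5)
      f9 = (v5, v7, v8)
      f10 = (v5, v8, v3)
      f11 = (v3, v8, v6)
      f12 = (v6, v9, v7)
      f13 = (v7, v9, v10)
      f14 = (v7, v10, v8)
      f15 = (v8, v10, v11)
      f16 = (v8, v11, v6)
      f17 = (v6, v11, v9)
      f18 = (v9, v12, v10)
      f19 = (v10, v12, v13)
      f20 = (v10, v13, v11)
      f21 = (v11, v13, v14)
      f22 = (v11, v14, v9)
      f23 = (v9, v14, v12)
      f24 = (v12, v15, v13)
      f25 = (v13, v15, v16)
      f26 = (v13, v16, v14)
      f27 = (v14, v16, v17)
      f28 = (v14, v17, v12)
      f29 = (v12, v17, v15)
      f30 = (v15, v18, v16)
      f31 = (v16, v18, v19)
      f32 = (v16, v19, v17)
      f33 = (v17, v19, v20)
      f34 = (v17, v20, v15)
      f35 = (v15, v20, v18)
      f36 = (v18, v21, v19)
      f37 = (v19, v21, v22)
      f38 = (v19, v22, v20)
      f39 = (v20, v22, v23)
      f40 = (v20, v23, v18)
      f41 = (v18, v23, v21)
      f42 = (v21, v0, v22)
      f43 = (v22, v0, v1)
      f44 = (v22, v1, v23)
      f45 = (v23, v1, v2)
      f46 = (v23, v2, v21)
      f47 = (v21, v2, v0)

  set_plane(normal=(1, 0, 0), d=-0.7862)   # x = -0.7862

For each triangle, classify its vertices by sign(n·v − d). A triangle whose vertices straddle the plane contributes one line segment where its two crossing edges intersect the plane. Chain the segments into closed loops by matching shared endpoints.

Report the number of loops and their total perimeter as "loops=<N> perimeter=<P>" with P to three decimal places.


Straddling triangles (12 of 48):
  (v6,v9,v7) [+-+] → (-0.7862, 2.40434, 0)–(-0.7862, 1.71974, 0.39523)  len=0.7905
  (v7,v9,v10) [+--] → (-0.7862, 1.71974, 0.39523)–(-0.7862, 1.24935, 0.6668)  len=0.5432
  (v7,v10,v8) [+-+] → (-0.7862, 1.24935, 0.6668)–(-0.7862, 1.24935, 0.274635)  len=0.3922
  (v8,v10,v11) [+--] → (-0.7862, 1.24935, 0.274635)–(-0.7862, 1.24935, -0.6668)  len=0.9414
  (v8,v11,v6) [+-+] → (-0.7862, 1.24935, -0.6668)–(-0.7862, 1.589, -0.470718)  len=0.3922
  (v6,v11,v9) [+--] → (-0.7862, 1.589, -0.470718)–(-0.7862, 2.40434, 0)  len=0.9415
  (v15,v18,v16) [-+-] → (-0.7862, -2.40434, 0)–(-0.7862, -1.589, 0.470718)  len=0.9415
  (v16,v18,v19) [-++] → (-0.7862, -1.589, 0.470718)–(-0.7862, -1.24935, 0.6668)  len=0.3922
  (v16,v19,v17) [-+-] → (-0.7862, -1.24935, 0.6668)–(-0.7862, -1.24935, -0.274635)  len=0.9414
  (v17,v19,v20) [-++] → (-0.7862, -1.24935, -0.274635)–(-0.7862, -1.24935, -0.6668)  len=0.3922
  (v17,v20,v15) [-+-] → (-0.7862, -1.24935, -0.6668)–(-0.7862, -1.71974, -0.39523)  len=0.5432
  (v15,v20,v18) [-++] → (-0.7862, -1.71974, -0.39523)–(-0.7862, -2.40434, 0)  len=0.7905

Chained into 2 loop(s):
  loop 1: 6 segments, perimeter = 4.0009
  loop 2: 6 segments, perimeter = 4.0009
Total perimeter = 8.002

loops=2 perimeter=8.002


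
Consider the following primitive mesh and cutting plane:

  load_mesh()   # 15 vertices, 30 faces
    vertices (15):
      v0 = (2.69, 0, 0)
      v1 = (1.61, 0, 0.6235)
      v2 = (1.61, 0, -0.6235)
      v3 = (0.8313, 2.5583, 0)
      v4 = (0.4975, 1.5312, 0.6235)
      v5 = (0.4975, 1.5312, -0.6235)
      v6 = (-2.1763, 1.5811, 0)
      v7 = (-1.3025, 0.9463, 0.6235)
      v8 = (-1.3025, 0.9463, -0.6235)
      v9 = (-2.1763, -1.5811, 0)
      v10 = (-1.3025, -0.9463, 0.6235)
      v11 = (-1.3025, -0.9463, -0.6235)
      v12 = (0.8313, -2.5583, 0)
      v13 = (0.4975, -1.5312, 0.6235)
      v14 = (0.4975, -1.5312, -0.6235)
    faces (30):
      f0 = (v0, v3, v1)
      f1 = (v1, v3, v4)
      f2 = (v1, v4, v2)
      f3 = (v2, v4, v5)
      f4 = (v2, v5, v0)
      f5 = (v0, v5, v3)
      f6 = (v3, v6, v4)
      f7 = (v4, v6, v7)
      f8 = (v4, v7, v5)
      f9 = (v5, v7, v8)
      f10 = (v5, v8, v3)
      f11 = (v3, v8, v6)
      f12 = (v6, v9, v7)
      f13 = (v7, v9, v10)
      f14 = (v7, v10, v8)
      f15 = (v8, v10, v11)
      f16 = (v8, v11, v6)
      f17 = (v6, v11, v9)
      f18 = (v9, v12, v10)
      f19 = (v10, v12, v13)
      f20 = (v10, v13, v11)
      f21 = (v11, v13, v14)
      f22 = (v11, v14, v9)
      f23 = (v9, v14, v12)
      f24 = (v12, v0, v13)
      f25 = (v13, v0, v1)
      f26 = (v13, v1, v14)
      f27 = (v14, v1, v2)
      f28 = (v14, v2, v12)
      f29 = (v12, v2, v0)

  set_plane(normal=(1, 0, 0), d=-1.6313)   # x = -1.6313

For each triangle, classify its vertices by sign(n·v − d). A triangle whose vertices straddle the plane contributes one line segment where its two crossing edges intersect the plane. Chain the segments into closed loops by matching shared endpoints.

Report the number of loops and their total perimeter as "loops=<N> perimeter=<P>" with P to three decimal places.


loops=1 perimeter=7.511

Straddling triangles (10 of 30):
  (v3,v6,v4) [+-+] → (-1.6313, 1.75818, 0)–(-1.6313, 1.57093, 0.127088)  len=0.2263
  (v4,v6,v7) [+-+] → (-1.6313, 1.57093, 0.127088)–(-1.6313, 1.18517, 0.388885)  len=0.4662
  (v3,v8,v6) [++-] → (-1.6313, 1.18517, -0.388885)–(-1.6313, 1.75818, 0)  len=0.6925
  (v6,v9,v7) [--+] → (-1.6313, -0.00472898, 0.388885)–(-1.6313, 1.18517, 0.388885)  len=1.1899
  (v7,v9,v10) [+-+] → (-1.6313, -0.00472898, 0.388885)–(-1.6313, -1.18517, 0.388885)  len=1.1804
  (v8,v11,v6) [++-] → (-1.6313, 0.00472898, -0.388885)–(-1.6313, 1.18517, -0.388885)  len=1.1804
  (v6,v11,v9) [-+-] → (-1.6313, 0.00472898, -0.388885)–(-1.6313, -1.18517, -0.388885)  len=1.1899
  (v9,v12,v10) [-++] → (-1.6313, -1.75818, 0)–(-1.6313, -1.18517, 0.388885)  len=0.6925
  (v11,v14,v9) [++-] → (-1.6313, -1.57093, -0.127088)–(-1.6313, -1.18517, -0.388885)  len=0.4662
  (v9,v14,v12) [-++] → (-1.6313, -1.57093, -0.127088)–(-1.6313, -1.75818, 0)  len=0.2263

Chained into 1 loop(s):
  loop 1: 10 segments, perimeter = 7.5107
Total perimeter = 7.511
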